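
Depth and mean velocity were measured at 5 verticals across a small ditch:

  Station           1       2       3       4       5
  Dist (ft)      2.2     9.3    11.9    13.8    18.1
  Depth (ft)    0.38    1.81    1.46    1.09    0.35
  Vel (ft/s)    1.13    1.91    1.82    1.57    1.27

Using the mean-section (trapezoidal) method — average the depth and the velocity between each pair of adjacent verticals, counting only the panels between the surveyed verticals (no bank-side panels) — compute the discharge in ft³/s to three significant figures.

Panel 1-2: Δb = 7.1 ft, d̄ = (0.38+1.81)/2 = 1.095, v̄ = (1.13+1.91)/2 = 1.52 → q = 7.1×1.095×1.52 = 11.82 ft³/s
Panel 2-3: Δb = 2.6 ft, d̄ = (1.81+1.46)/2 = 1.635, v̄ = (1.91+1.82)/2 = 1.865 → q = 2.6×1.635×1.865 = 7.928 ft³/s
Panel 3-4: Δb = 1.9 ft, d̄ = (1.46+1.09)/2 = 1.275, v̄ = (1.82+1.57)/2 = 1.695 → q = 1.9×1.275×1.695 = 4.106 ft³/s
Panel 4-5: Δb = 4.3 ft, d̄ = (1.09+0.35)/2 = 0.72, v̄ = (1.57+1.27)/2 = 1.42 → q = 4.3×0.72×1.42 = 4.396 ft³/s
Q = Σ q = 28.25 ft³/s

28.2 ft³/s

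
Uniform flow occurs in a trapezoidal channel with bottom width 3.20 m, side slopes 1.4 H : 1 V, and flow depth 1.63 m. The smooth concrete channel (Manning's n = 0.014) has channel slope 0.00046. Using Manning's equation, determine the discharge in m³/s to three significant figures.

13.8 m³/s

A = (b + z·y)·y = (3.20 + 1.4×1.63)×1.63 = 8.936 m²
P = b + 2y√(1+z²) = 3.20 + 2×1.63×√(1+1.4²) = 8.809 m
R = A/P = 8.936/8.809 = 1.014 m
Q = (1/n)·A·R^(2/3)·S^(1/2) = (1/0.014) × 8.936 × 1.014^(2/3) × 0.00046^(1/2) = 13.82 m³/s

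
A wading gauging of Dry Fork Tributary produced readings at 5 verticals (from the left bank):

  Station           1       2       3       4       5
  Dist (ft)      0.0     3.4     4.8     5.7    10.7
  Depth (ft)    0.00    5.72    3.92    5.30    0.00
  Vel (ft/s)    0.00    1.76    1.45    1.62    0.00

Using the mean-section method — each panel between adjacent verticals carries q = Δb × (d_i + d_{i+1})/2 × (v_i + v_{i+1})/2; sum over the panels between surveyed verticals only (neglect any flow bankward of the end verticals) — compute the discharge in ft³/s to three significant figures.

Panel 1-2: Δb = 3.4 ft, d̄ = (0.00+5.72)/2 = 2.86, v̄ = (0.00+1.76)/2 = 0.88 → q = 3.4×2.86×0.88 = 8.557 ft³/s
Panel 2-3: Δb = 1.4 ft, d̄ = (5.72+3.92)/2 = 4.82, v̄ = (1.76+1.45)/2 = 1.605 → q = 1.4×4.82×1.605 = 10.83 ft³/s
Panel 3-4: Δb = 0.9 ft, d̄ = (3.92+5.30)/2 = 4.61, v̄ = (1.45+1.62)/2 = 1.535 → q = 0.9×4.61×1.535 = 6.369 ft³/s
Panel 4-5: Δb = 5 ft, d̄ = (5.30+0.00)/2 = 2.65, v̄ = (1.62+0.00)/2 = 0.81 → q = 5×2.65×0.81 = 10.73 ft³/s
Q = Σ q = 36.49 ft³/s

36.5 ft³/s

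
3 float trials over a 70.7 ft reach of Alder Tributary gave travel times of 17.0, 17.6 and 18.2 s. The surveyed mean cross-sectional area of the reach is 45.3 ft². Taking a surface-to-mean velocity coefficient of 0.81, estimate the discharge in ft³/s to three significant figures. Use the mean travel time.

t̄ = (17.0 + 17.6 + 18.2) / 3 = 17.6 s
v_surface = L / t̄ = 70.7 / 17.6 = 4.017 ft/s
v_mean = 0.81 × 4.017 = 3.254 ft/s
Q = A × v_mean = 45.3 × 3.254 = 147.4 ft³/s

147 ft³/s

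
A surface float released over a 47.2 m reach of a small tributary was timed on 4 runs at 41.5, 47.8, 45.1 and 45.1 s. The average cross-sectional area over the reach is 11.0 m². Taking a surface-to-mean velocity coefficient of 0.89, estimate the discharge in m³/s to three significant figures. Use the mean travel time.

t̄ = (41.5 + 47.8 + 45.1 + 45.1) / 4 = 44.875 s
v_surface = L / t̄ = 47.2 / 44.875 = 1.052 m/s
v_mean = 0.89 × 1.052 = 0.9361 m/s
Q = A × v_mean = 11.0 × 0.9361 = 10.30 m³/s

10.3 m³/s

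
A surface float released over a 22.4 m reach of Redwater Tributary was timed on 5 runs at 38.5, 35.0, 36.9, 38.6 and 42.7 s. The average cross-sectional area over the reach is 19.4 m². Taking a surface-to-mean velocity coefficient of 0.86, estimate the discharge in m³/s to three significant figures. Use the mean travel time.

9.75 m³/s

t̄ = (38.5 + 35.0 + 36.9 + 38.6 + 42.7) / 5 = 38.34 s
v_surface = L / t̄ = 22.4 / 38.34 = 0.5842 m/s
v_mean = 0.86 × 0.5842 = 0.5025 m/s
Q = A × v_mean = 19.4 × 0.5025 = 9.748 m³/s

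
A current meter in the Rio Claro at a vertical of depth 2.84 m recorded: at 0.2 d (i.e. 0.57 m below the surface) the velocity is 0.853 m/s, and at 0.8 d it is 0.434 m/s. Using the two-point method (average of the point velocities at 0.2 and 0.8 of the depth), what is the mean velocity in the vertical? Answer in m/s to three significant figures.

v̄ = (0.853 + 0.434) / 2 = 0.6435 m/s

0.644 m/s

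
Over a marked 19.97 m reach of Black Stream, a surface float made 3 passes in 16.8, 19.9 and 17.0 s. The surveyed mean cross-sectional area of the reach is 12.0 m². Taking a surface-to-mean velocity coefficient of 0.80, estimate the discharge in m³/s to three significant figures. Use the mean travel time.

10.7 m³/s

t̄ = (16.8 + 19.9 + 17.0) / 3 = 17.9 s
v_surface = L / t̄ = 19.97 / 17.9 = 1.116 m/s
v_mean = 0.80 × 1.116 = 0.8925 m/s
Q = A × v_mean = 12.0 × 0.8925 = 10.71 m³/s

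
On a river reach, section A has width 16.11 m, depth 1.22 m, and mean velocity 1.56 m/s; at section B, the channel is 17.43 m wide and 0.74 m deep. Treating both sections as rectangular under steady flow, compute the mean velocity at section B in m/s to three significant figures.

Q = A₁V₁ = (16.11×1.22) × 1.56 = 30.66 m³/s
A₂ = 17.43 × 0.74 = 12.90 m²
V₂ = Q/A₂ = 30.66/12.90 = 2.377 m/s

2.38 m/s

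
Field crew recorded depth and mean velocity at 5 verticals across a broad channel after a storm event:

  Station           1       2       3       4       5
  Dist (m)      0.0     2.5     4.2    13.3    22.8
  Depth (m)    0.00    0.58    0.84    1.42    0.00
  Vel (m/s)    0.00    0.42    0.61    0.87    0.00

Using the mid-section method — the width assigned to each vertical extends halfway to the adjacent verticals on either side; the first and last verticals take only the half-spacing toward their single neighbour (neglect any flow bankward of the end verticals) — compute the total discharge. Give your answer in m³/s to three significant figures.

w_2 = (4.2 − 0.0)/2 = 2.1 m; q_2 = 0.42 × 0.58 × 2.1 = 0.5116 m³/s
w_3 = (13.3 − 2.5)/2 = 5.4 m; q_3 = 0.61 × 0.84 × 5.4 = 2.767 m³/s
w_4 = (22.8 − 4.2)/2 = 9.3 m; q_4 = 0.87 × 1.42 × 9.3 = 11.49 m³/s
Stations 1, 5 contribute zero (depth or velocity is 0).
Q = Σ qᵢ = 14.77 m³/s

14.8 m³/s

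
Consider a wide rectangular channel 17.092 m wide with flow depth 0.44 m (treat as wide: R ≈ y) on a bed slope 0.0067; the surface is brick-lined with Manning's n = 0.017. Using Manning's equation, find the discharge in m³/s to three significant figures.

A = b·y = 17.092 × 0.44 = 7.520 m²
Wide channel: R ≈ y = 0.44 m
Q = (1/n)·A·R^(2/3)·S^(1/2) = (1/0.017) × 7.520 × 0.4400^(2/3) × 0.0067^(1/2) = 20.95 m³/s

20.9 m³/s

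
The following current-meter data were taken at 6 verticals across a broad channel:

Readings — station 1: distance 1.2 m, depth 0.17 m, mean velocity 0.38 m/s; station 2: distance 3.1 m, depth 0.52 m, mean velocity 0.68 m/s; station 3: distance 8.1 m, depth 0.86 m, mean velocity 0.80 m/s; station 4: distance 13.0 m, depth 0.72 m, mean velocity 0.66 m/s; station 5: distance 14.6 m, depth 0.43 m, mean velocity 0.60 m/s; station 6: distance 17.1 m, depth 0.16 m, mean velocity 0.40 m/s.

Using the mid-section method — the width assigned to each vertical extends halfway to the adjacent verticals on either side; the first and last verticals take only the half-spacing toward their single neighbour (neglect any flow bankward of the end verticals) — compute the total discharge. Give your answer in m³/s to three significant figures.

w_1 = (3.1 − 1.2)/2 = 0.95 m; q_1 = 0.38 × 0.17 × 0.95 = 0.06137 m³/s
w_2 = (8.1 − 1.2)/2 = 3.45 m; q_2 = 0.68 × 0.52 × 3.45 = 1.220 m³/s
w_3 = (13.0 − 3.1)/2 = 4.95 m; q_3 = 0.80 × 0.86 × 4.95 = 3.406 m³/s
w_4 = (14.6 − 8.1)/2 = 3.25 m; q_4 = 0.66 × 0.72 × 3.25 = 1.544 m³/s
w_5 = (17.1 − 13.0)/2 = 2.05 m; q_5 = 0.60 × 0.43 × 2.05 = 0.5289 m³/s
w_6 = (17.1 − 14.6)/2 = 1.25 m; q_6 = 0.40 × 0.16 × 1.25 = 0.08000 m³/s
Q = Σ qᵢ = 6.840 m³/s

6.84 m³/s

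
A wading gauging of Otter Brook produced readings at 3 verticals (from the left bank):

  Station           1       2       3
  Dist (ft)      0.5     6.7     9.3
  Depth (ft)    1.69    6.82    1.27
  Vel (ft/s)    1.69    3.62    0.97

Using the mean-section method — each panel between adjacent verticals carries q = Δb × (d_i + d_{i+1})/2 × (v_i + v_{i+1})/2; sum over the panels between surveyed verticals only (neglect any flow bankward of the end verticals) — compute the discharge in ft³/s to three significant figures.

94.2 ft³/s

Panel 1-2: Δb = 6.2 ft, d̄ = (1.69+6.82)/2 = 4.255, v̄ = (1.69+3.62)/2 = 2.655 → q = 6.2×4.255×2.655 = 70.04 ft³/s
Panel 2-3: Δb = 2.6 ft, d̄ = (6.82+1.27)/2 = 4.045, v̄ = (3.62+0.97)/2 = 2.295 → q = 2.6×4.045×2.295 = 24.14 ft³/s
Q = Σ q = 94.18 ft³/s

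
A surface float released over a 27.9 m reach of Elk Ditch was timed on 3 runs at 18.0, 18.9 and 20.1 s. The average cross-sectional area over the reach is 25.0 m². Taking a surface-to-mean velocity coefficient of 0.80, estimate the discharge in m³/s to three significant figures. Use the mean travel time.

t̄ = (18.0 + 18.9 + 20.1) / 3 = 19 s
v_surface = L / t̄ = 27.9 / 19 = 1.468 m/s
v_mean = 0.80 × 1.468 = 1.175 m/s
Q = A × v_mean = 25.0 × 1.175 = 29.37 m³/s

29.4 m³/s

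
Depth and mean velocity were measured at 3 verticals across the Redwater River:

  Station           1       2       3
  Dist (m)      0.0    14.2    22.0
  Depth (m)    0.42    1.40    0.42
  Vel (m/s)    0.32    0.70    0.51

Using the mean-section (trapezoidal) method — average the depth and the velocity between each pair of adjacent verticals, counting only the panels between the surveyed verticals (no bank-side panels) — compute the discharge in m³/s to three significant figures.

Panel 1-2: Δb = 14.2 m, d̄ = (0.42+1.40)/2 = 0.91, v̄ = (0.32+0.70)/2 = 0.51 → q = 14.2×0.91×0.51 = 6.590 m³/s
Panel 2-3: Δb = 7.8 m, d̄ = (1.40+0.42)/2 = 0.91, v̄ = (0.70+0.51)/2 = 0.605 → q = 7.8×0.91×0.605 = 4.294 m³/s
Q = Σ q = 10.88 m³/s

10.9 m³/s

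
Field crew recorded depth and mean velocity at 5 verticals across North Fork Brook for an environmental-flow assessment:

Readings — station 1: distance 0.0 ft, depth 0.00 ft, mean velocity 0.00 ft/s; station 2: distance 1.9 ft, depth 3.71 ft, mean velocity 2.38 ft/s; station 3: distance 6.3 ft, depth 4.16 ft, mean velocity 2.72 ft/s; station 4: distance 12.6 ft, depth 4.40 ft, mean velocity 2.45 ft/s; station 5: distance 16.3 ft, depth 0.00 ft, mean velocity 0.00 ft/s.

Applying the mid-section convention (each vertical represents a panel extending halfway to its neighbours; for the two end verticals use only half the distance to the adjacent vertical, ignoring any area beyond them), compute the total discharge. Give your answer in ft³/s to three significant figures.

142 ft³/s

w_2 = (6.3 − 0.0)/2 = 3.15 ft; q_2 = 2.38 × 3.71 × 3.15 = 27.81 ft³/s
w_3 = (12.6 − 1.9)/2 = 5.35 ft; q_3 = 2.72 × 4.16 × 5.35 = 60.54 ft³/s
w_4 = (16.3 − 6.3)/2 = 5 ft; q_4 = 2.45 × 4.40 × 5 = 53.90 ft³/s
Stations 1, 5 contribute zero (depth or velocity is 0).
Q = Σ qᵢ = 142.3 ft³/s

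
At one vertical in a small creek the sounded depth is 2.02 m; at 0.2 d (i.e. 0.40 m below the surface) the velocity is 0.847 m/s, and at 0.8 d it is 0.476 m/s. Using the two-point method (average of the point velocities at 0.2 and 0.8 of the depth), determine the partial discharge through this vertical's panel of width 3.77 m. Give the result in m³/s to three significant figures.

v̄ = (0.847 + 0.476) / 2 = 0.6615 m/s
q = v̄ × d × w = 0.6615 × 2.02 × 3.77 = 5.038 m³/s

5.04 m³/s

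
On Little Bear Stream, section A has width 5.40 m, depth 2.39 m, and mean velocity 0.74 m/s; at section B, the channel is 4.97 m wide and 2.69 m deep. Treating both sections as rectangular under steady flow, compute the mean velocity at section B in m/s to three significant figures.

0.714 m/s

Q = A₁V₁ = (5.40×2.39) × 0.74 = 9.550 m³/s
A₂ = 4.97 × 2.69 = 13.37 m²
V₂ = Q/A₂ = 9.550/13.37 = 0.7144 m/s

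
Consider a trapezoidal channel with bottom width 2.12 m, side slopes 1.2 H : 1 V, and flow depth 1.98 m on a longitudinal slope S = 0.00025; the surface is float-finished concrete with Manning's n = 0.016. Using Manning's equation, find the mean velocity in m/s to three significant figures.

A = (b + z·y)·y = (2.12 + 1.2×1.98)×1.98 = 8.902 m²
P = b + 2y√(1+z²) = 2.12 + 2×1.98×√(1+1.2²) = 8.306 m
R = A/P = 8.902/8.306 = 1.072 m
Q = (1/n)·A·R^(2/3)·S^(1/2) = (1/0.016) × 8.902 × 1.072^(2/3) × 0.00025^(1/2) = 9.213 m³/s
V = Q/A = 9.213/8.902 = 1.035 m/s

1.03 m/s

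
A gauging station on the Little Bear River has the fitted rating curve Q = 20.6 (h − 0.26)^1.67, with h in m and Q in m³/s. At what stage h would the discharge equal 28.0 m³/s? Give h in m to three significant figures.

h − h₀ = (Q/C)^(1/b) = (28.0/20.6)^(1/1.67) = 1.202 m
h = 0.26 + 1.202 = 1.462 m

1.46 m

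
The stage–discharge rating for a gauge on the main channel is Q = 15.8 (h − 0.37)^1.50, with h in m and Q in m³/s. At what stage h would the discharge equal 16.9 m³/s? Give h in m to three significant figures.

h − h₀ = (Q/C)^(1/b) = (16.9/15.8)^(1/1.50) = 1.046 m
h = 0.37 + 1.046 = 1.416 m

1.42 m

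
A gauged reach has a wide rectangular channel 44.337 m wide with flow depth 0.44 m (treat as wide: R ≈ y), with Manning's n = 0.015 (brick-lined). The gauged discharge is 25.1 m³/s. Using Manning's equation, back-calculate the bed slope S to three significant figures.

0.00111

A = b·y = 44.337 × 0.44 = 19.51 m²
Wide channel: R ≈ y = 0.44 m
S = (Q·n / (1·A·R^(2/3)))² = (25.1×0.015 / (1×19.51×0.5785))² = 0.001113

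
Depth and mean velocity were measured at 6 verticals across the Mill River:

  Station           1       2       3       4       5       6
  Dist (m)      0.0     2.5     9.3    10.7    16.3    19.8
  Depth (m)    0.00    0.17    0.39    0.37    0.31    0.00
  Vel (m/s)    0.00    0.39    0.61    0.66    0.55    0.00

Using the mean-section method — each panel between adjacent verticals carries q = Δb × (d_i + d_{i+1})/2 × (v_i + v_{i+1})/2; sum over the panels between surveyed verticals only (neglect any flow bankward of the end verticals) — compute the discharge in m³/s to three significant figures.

Panel 1-2: Δb = 2.5 m, d̄ = (0.00+0.17)/2 = 0.085, v̄ = (0.00+0.39)/2 = 0.195 → q = 2.5×0.085×0.195 = 0.04144 m³/s
Panel 2-3: Δb = 6.8 m, d̄ = (0.17+0.39)/2 = 0.28, v̄ = (0.39+0.61)/2 = 0.5 → q = 6.8×0.28×0.5 = 0.9520 m³/s
Panel 3-4: Δb = 1.4 m, d̄ = (0.39+0.37)/2 = 0.38, v̄ = (0.61+0.66)/2 = 0.635 → q = 1.4×0.38×0.635 = 0.3378 m³/s
Panel 4-5: Δb = 5.6 m, d̄ = (0.37+0.31)/2 = 0.34, v̄ = (0.66+0.55)/2 = 0.605 → q = 5.6×0.34×0.605 = 1.152 m³/s
Panel 5-6: Δb = 3.5 m, d̄ = (0.31+0.00)/2 = 0.155, v̄ = (0.55+0.00)/2 = 0.275 → q = 3.5×0.155×0.275 = 0.1492 m³/s
Q = Σ q = 2.632 m³/s

2.63 m³/s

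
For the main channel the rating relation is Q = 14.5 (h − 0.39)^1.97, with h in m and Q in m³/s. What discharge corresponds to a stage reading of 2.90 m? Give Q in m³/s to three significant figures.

Q = 14.5 × (2.90 − 0.39)^1.97 = 14.5 × 2.51^1.97 = 88.86 m³/s

88.9 m³/s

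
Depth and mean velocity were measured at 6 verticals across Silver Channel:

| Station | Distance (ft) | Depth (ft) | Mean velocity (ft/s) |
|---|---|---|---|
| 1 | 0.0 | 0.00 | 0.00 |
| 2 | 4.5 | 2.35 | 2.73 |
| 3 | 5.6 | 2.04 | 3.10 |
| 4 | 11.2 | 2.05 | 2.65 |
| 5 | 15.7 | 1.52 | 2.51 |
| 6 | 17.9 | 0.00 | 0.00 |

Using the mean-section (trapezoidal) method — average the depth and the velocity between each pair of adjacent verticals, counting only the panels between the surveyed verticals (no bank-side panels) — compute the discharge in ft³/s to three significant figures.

Panel 1-2: Δb = 4.5 ft, d̄ = (0.00+2.35)/2 = 1.175, v̄ = (0.00+2.73)/2 = 1.365 → q = 4.5×1.175×1.365 = 7.217 ft³/s
Panel 2-3: Δb = 1.1 ft, d̄ = (2.35+2.04)/2 = 2.195, v̄ = (2.73+3.10)/2 = 2.915 → q = 1.1×2.195×2.915 = 7.038 ft³/s
Panel 3-4: Δb = 5.6 ft, d̄ = (2.04+2.05)/2 = 2.045, v̄ = (3.10+2.65)/2 = 2.875 → q = 5.6×2.045×2.875 = 32.92 ft³/s
Panel 4-5: Δb = 4.5 ft, d̄ = (2.05+1.52)/2 = 1.785, v̄ = (2.65+2.51)/2 = 2.58 → q = 4.5×1.785×2.58 = 20.72 ft³/s
Panel 5-6: Δb = 2.2 ft, d̄ = (1.52+0.00)/2 = 0.76, v̄ = (2.51+0.00)/2 = 1.255 → q = 2.2×0.76×1.255 = 2.098 ft³/s
Q = Σ q = 70.00 ft³/s

70.0 ft³/s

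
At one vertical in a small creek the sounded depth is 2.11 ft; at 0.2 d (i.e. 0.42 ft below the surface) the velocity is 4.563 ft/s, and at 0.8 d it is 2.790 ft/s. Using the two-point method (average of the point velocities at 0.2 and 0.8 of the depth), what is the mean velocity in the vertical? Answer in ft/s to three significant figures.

v̄ = (4.563 + 2.790) / 2 = 3.677 ft/s

3.68 ft/s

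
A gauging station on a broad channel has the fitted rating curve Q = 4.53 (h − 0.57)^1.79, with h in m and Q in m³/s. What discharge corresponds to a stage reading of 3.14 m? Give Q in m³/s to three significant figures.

Q = 4.53 × (3.14 − 0.57)^1.79 = 4.53 × 2.57^1.79 = 24.54 m³/s

24.5 m³/s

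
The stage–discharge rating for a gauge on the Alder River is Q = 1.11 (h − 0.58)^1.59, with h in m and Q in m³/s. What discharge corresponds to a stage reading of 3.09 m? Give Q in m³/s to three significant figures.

Q = 1.11 × (3.09 − 0.58)^1.59 = 1.11 × 2.51^1.59 = 4.795 m³/s

4.80 m³/s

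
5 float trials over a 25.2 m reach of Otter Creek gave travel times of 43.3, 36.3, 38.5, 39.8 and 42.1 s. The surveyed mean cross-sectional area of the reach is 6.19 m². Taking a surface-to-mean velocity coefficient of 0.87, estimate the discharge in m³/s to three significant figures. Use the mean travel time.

3.39 m³/s

t̄ = (43.3 + 36.3 + 38.5 + 39.8 + 42.1) / 5 = 40 s
v_surface = L / t̄ = 25.2 / 40 = 0.6300 m/s
v_mean = 0.87 × 0.6300 = 0.5481 m/s
Q = A × v_mean = 6.19 × 0.5481 = 3.393 m³/s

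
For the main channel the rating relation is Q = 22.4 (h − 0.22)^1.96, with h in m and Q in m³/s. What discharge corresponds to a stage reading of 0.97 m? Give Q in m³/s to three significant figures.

Q = 22.4 × (0.97 − 0.22)^1.96 = 22.4 × 0.75^1.96 = 12.75 m³/s

12.7 m³/s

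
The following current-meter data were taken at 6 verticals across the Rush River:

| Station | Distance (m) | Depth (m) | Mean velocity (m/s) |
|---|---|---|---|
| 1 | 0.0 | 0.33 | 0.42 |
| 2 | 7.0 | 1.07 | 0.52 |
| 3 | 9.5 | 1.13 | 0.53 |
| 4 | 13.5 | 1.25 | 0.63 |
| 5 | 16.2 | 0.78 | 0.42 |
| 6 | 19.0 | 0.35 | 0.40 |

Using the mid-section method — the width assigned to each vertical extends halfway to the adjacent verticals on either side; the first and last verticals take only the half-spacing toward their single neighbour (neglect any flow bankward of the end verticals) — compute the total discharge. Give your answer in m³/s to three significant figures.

w_1 = (7.0 − 0.0)/2 = 3.5 m; q_1 = 0.42 × 0.33 × 3.5 = 0.4851 m³/s
w_2 = (9.5 − 0.0)/2 = 4.75 m; q_2 = 0.52 × 1.07 × 4.75 = 2.643 m³/s
w_3 = (13.5 − 7.0)/2 = 3.25 m; q_3 = 0.53 × 1.13 × 3.25 = 1.946 m³/s
w_4 = (16.2 − 9.5)/2 = 3.35 m; q_4 = 0.63 × 1.25 × 3.35 = 2.638 m³/s
w_5 = (19.0 − 13.5)/2 = 2.75 m; q_5 = 0.42 × 0.78 × 2.75 = 0.9009 m³/s
w_6 = (19.0 − 16.2)/2 = 1.4 m; q_6 = 0.40 × 0.35 × 1.4 = 0.1960 m³/s
Q = Σ qᵢ = 8.809 m³/s

8.81 m³/s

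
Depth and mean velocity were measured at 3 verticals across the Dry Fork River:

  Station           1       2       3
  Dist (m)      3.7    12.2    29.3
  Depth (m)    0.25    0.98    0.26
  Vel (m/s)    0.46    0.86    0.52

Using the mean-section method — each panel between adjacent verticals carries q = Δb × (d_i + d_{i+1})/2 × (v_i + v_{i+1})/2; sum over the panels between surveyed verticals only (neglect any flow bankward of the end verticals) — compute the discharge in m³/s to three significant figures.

10.8 m³/s

Panel 1-2: Δb = 8.5 m, d̄ = (0.25+0.98)/2 = 0.615, v̄ = (0.46+0.86)/2 = 0.66 → q = 8.5×0.615×0.66 = 3.450 m³/s
Panel 2-3: Δb = 17.1 m, d̄ = (0.98+0.26)/2 = 0.62, v̄ = (0.86+0.52)/2 = 0.69 → q = 17.1×0.62×0.69 = 7.315 m³/s
Q = Σ q = 10.77 m³/s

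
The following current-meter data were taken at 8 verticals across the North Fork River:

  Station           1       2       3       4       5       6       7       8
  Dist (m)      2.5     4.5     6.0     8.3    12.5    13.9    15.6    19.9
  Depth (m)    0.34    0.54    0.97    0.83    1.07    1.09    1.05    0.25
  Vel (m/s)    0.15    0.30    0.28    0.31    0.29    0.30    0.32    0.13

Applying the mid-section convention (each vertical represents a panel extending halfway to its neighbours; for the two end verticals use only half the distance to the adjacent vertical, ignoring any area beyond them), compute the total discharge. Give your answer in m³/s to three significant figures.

4.14 m³/s

w_1 = (4.5 − 2.5)/2 = 1 m; q_1 = 0.15 × 0.34 × 1 = 0.05100 m³/s
w_2 = (6.0 − 2.5)/2 = 1.75 m; q_2 = 0.30 × 0.54 × 1.75 = 0.2835 m³/s
w_3 = (8.3 − 4.5)/2 = 1.9 m; q_3 = 0.28 × 0.97 × 1.9 = 0.5160 m³/s
w_4 = (12.5 − 6.0)/2 = 3.25 m; q_4 = 0.31 × 0.83 × 3.25 = 0.8362 m³/s
w_5 = (13.9 − 8.3)/2 = 2.8 m; q_5 = 0.29 × 1.07 × 2.8 = 0.8688 m³/s
w_6 = (15.6 − 12.5)/2 = 1.55 m; q_6 = 0.30 × 1.09 × 1.55 = 0.5069 m³/s
w_7 = (19.9 − 13.9)/2 = 3 m; q_7 = 0.32 × 1.05 × 3 = 1.008 m³/s
w_8 = (19.9 − 15.6)/2 = 2.15 m; q_8 = 0.13 × 0.25 × 2.15 = 0.06988 m³/s
Q = Σ qᵢ = 4.140 m³/s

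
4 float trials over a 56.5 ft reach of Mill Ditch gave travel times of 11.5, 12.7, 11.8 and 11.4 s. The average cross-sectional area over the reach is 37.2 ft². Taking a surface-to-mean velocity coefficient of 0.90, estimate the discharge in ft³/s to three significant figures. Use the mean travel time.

t̄ = (11.5 + 12.7 + 11.8 + 11.4) / 4 = 11.85 s
v_surface = L / t̄ = 56.5 / 11.85 = 4.768 ft/s
v_mean = 0.90 × 4.768 = 4.291 ft/s
Q = A × v_mean = 37.2 × 4.291 = 159.6 ft³/s

160 ft³/s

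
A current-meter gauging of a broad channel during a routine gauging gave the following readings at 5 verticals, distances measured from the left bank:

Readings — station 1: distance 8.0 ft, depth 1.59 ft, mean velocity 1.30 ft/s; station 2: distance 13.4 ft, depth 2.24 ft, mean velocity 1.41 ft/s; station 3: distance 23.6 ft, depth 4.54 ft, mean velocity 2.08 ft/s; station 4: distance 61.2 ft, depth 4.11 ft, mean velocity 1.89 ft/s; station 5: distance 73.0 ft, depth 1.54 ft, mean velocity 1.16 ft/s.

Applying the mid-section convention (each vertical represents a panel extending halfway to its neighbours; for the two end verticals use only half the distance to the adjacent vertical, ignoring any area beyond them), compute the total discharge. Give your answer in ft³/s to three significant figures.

w_1 = (13.4 − 8.0)/2 = 2.7 ft; q_1 = 1.30 × 1.59 × 2.7 = 5.581 ft³/s
w_2 = (23.6 − 8.0)/2 = 7.8 ft; q_2 = 1.41 × 2.24 × 7.8 = 24.64 ft³/s
w_3 = (61.2 − 13.4)/2 = 23.9 ft; q_3 = 2.08 × 4.54 × 23.9 = 225.7 ft³/s
w_4 = (73.0 − 23.6)/2 = 24.7 ft; q_4 = 1.89 × 4.11 × 24.7 = 191.9 ft³/s
w_5 = (73.0 − 61.2)/2 = 5.9 ft; q_5 = 1.16 × 1.54 × 5.9 = 10.54 ft³/s
Q = Σ qᵢ = 458.3 ft³/s

458 ft³/s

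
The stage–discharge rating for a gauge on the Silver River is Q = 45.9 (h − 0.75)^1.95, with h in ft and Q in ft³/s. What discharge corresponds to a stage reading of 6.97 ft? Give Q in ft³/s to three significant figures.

Q = 45.9 × (6.97 − 0.75)^1.95 = 45.9 × 6.22^1.95 = 1621 ft³/s

1620 ft³/s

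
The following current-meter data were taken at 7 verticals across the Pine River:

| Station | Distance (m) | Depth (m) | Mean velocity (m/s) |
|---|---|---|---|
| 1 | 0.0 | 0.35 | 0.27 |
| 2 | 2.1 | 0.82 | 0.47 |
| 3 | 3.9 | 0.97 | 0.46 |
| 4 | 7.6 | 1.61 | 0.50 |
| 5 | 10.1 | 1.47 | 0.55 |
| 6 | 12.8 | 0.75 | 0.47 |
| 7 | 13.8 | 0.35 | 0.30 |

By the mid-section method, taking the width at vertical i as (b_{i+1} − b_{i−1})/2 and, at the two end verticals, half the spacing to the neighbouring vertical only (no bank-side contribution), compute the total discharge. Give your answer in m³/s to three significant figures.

w_1 = (2.1 − 0.0)/2 = 1.05 m; q_1 = 0.27 × 0.35 × 1.05 = 0.09923 m³/s
w_2 = (3.9 − 0.0)/2 = 1.95 m; q_2 = 0.47 × 0.82 × 1.95 = 0.7515 m³/s
w_3 = (7.6 − 2.1)/2 = 2.75 m; q_3 = 0.46 × 0.97 × 2.75 = 1.227 m³/s
w_4 = (10.1 − 3.9)/2 = 3.1 m; q_4 = 0.50 × 1.61 × 3.1 = 2.496 m³/s
w_5 = (12.8 − 7.6)/2 = 2.6 m; q_5 = 0.55 × 1.47 × 2.6 = 2.102 m³/s
w_6 = (13.8 − 10.1)/2 = 1.85 m; q_6 = 0.47 × 0.75 × 1.85 = 0.6521 m³/s
w_7 = (13.8 − 12.8)/2 = 0.5 m; q_7 = 0.30 × 0.35 × 0.5 = 0.05250 m³/s
Q = Σ qᵢ = 7.380 m³/s

7.38 m³/s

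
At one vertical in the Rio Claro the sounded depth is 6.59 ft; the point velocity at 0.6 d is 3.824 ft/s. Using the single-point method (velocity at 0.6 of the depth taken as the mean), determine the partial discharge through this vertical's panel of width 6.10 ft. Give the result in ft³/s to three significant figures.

154 ft³/s

v̄ = v₀.₆ = 3.824 ft/s
q = v̄ × d × w = 3.824 × 6.59 × 6.10 = 153.7 ft³/s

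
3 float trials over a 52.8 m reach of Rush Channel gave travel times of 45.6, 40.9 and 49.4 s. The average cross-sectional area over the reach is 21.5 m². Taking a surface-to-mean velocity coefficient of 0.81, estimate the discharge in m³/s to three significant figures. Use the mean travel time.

t̄ = (45.6 + 40.9 + 49.4) / 3 = 45.3 s
v_surface = L / t̄ = 52.8 / 45.3 = 1.166 m/s
v_mean = 0.81 × 1.166 = 0.9441 m/s
Q = A × v_mean = 21.5 × 0.9441 = 20.30 m³/s

20.3 m³/s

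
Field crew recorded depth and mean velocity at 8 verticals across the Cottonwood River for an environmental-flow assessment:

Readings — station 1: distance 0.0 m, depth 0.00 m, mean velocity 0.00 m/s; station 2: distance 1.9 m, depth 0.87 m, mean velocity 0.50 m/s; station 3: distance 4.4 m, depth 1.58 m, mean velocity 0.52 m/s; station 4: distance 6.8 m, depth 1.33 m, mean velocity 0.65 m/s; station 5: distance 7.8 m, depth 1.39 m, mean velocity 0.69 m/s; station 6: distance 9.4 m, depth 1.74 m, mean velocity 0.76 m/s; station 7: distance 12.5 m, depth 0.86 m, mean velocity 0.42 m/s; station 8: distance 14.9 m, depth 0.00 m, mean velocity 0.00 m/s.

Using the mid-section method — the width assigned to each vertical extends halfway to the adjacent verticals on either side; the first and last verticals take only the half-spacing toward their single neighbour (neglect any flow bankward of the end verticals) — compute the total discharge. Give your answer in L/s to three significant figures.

w_2 = (4.4 − 0.0)/2 = 2.2 m; q_2 = 0.50 × 0.87 × 2.2 = 0.9570 m³/s
w_3 = (6.8 − 1.9)/2 = 2.45 m; q_3 = 0.52 × 1.58 × 2.45 = 2.013 m³/s
w_4 = (7.8 − 4.4)/2 = 1.7 m; q_4 = 0.65 × 1.33 × 1.7 = 1.470 m³/s
w_5 = (9.4 − 6.8)/2 = 1.3 m; q_5 = 0.69 × 1.39 × 1.3 = 1.247 m³/s
w_6 = (12.5 − 7.8)/2 = 2.35 m; q_6 = 0.76 × 1.74 × 2.35 = 3.108 m³/s
w_7 = (14.9 − 9.4)/2 = 2.75 m; q_7 = 0.42 × 0.86 × 2.75 = 0.9933 m³/s
Stations 1, 8 contribute zero (depth or velocity is 0).
Q = Σ qᵢ = 9.787 m³/s
= 9.787 × 1000 = 9787 L/s

9790 L/s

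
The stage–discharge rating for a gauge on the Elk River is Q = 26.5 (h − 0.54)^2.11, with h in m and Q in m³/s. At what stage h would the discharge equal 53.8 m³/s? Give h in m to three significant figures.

h − h₀ = (Q/C)^(1/b) = (53.8/26.5)^(1/2.11) = 1.399 m
h = 0.54 + 1.399 = 1.939 m

1.94 m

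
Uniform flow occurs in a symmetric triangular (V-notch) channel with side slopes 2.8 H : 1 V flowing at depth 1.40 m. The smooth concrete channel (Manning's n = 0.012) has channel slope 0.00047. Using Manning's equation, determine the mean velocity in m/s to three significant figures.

1.37 m/s

A = z·y² = 2.8×1.40² = 5.488 m²
P = 2y√(1+z²) = 2×1.40×√(1+2.8²) = 8.325 m
R = A/P = 5.488/8.325 = 0.6592 m
Q = (1/n)·A·R^(2/3)·S^(1/2) = (1/0.012) × 5.488 × 0.6592^(2/3) × 0.00047^(1/2) = 7.510 m³/s
V = Q/A = 7.510/5.488 = 1.368 m/s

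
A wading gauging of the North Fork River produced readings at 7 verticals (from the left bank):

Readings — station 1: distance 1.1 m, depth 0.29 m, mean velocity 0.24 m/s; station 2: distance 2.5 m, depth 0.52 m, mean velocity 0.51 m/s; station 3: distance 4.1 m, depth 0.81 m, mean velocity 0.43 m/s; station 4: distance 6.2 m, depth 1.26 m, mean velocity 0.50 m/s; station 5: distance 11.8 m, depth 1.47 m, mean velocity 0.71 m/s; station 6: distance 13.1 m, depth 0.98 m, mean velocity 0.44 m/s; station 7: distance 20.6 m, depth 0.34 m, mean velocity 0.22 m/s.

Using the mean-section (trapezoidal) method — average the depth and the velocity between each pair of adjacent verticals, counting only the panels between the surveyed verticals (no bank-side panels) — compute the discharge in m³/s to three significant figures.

Panel 1-2: Δb = 1.4 m, d̄ = (0.29+0.52)/2 = 0.405, v̄ = (0.24+0.51)/2 = 0.375 → q = 1.4×0.405×0.375 = 0.2126 m³/s
Panel 2-3: Δb = 1.6 m, d̄ = (0.52+0.81)/2 = 0.665, v̄ = (0.51+0.43)/2 = 0.47 → q = 1.6×0.665×0.47 = 0.5001 m³/s
Panel 3-4: Δb = 2.1 m, d̄ = (0.81+1.26)/2 = 1.035, v̄ = (0.43+0.50)/2 = 0.465 → q = 2.1×1.035×0.465 = 1.011 m³/s
Panel 4-5: Δb = 5.6 m, d̄ = (1.26+1.47)/2 = 1.365, v̄ = (0.50+0.71)/2 = 0.605 → q = 5.6×1.365×0.605 = 4.625 m³/s
Panel 5-6: Δb = 1.3 m, d̄ = (1.47+0.98)/2 = 1.225, v̄ = (0.71+0.44)/2 = 0.575 → q = 1.3×1.225×0.575 = 0.9157 m³/s
Panel 6-7: Δb = 7.5 m, d̄ = (0.98+0.34)/2 = 0.66, v̄ = (0.44+0.22)/2 = 0.33 → q = 7.5×0.66×0.33 = 1.634 m³/s
Q = Σ q = 8.897 m³/s

8.90 m³/s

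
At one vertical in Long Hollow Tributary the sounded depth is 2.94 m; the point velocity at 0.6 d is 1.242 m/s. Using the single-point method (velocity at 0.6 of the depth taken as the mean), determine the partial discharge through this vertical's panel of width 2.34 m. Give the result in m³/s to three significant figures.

v̄ = v₀.₆ = 1.242 m/s
q = v̄ × d × w = 1.242 × 2.94 × 2.34 = 8.544 m³/s

8.54 m³/s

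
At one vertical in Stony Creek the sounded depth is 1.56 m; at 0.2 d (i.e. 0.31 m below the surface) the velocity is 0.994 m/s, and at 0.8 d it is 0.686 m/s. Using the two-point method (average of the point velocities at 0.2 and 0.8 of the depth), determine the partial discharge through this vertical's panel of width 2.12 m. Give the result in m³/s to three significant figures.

v̄ = (0.994 + 0.686) / 2 = 0.8400 m/s
q = v̄ × d × w = 0.8400 × 1.56 × 2.12 = 2.778 m³/s

2.78 m³/s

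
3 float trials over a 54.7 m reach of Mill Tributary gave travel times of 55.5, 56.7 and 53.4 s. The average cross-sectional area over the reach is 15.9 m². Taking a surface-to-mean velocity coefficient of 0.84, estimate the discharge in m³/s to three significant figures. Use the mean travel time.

t̄ = (55.5 + 56.7 + 53.4) / 3 = 55.2 s
v_surface = L / t̄ = 54.7 / 55.2 = 0.9909 m/s
v_mean = 0.84 × 0.9909 = 0.8324 m/s
Q = A × v_mean = 15.9 × 0.8324 = 13.24 m³/s

13.2 m³/s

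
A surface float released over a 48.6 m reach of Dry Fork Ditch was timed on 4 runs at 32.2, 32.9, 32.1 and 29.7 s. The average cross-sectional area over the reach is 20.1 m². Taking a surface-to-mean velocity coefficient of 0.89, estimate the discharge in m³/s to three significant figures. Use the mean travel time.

t̄ = (32.2 + 32.9 + 32.1 + 29.7) / 4 = 31.725 s
v_surface = L / t̄ = 48.6 / 31.725 = 1.532 m/s
v_mean = 0.89 × 1.532 = 1.363 m/s
Q = A × v_mean = 20.1 × 1.363 = 27.40 m³/s

27.4 m³/s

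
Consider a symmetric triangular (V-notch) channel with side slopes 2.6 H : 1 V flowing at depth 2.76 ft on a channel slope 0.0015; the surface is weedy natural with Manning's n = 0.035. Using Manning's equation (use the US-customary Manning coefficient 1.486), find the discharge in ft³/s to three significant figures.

38.6 ft³/s

A = z·y² = 2.6×2.76² = 19.81 ft²
P = 2y√(1+z²) = 2×2.76×√(1+2.6²) = 15.38 ft
R = A/P = 19.81/15.38 = 1.288 ft
Q = (1.486/n)·A·R^(2/3)·S^(1/2) = (1.486/0.035) × 19.81 × 1.288^(2/3) × 0.0015^(1/2) = 38.55 ft³/s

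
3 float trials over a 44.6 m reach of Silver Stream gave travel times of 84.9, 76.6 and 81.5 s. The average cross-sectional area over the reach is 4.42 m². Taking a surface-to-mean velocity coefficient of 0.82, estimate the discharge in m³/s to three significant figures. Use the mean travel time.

t̄ = (84.9 + 76.6 + 81.5) / 3 = 81 s
v_surface = L / t̄ = 44.6 / 81 = 0.5506 m/s
v_mean = 0.82 × 0.5506 = 0.4515 m/s
Q = A × v_mean = 4.42 × 0.4515 = 1.996 m³/s

2.00 m³/s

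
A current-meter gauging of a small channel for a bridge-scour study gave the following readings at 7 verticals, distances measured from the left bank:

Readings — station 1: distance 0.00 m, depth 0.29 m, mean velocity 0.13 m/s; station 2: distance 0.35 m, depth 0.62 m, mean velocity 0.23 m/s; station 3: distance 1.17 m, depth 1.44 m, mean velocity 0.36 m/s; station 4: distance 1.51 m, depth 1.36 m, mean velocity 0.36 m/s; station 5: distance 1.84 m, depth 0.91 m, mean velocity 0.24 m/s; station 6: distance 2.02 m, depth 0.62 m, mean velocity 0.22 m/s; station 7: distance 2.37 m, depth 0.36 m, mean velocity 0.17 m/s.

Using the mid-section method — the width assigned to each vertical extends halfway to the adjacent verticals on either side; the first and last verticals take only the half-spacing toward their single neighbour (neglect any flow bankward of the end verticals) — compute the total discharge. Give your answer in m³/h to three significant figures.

w_1 = (0.35 − 0.00)/2 = 0.175 m; q_1 = 0.13 × 0.29 × 0.175 = 0.006598 m³/s
w_2 = (1.17 − 0.00)/2 = 0.585 m; q_2 = 0.23 × 0.62 × 0.585 = 0.08342 m³/s
w_3 = (1.51 − 0.35)/2 = 0.58 m; q_3 = 0.36 × 1.44 × 0.58 = 0.3007 m³/s
w_4 = (1.84 − 1.17)/2 = 0.335 m; q_4 = 0.36 × 1.36 × 0.335 = 0.1640 m³/s
w_5 = (2.02 − 1.51)/2 = 0.255 m; q_5 = 0.24 × 0.91 × 0.255 = 0.05569 m³/s
w_6 = (2.37 − 1.84)/2 = 0.265 m; q_6 = 0.22 × 0.62 × 0.265 = 0.03615 m³/s
w_7 = (2.37 − 2.02)/2 = 0.175 m; q_7 = 0.17 × 0.36 × 0.175 = 0.01071 m³/s
Q = Σ qᵢ = 0.6573 m³/s
= 0.6573 × 3600 = 2366 m³/h

2370 m³/h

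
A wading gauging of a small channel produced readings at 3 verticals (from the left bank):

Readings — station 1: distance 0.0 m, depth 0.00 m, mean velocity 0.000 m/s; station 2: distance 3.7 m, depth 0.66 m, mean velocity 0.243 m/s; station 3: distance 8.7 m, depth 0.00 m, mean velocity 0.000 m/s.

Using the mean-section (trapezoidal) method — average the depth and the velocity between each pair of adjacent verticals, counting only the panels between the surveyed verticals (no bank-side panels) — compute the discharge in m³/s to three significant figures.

Panel 1-2: Δb = 3.7 m, d̄ = (0.00+0.66)/2 = 0.33, v̄ = (0.000+0.243)/2 = 0.1215 → q = 3.7×0.33×0.1215 = 0.1484 m³/s
Panel 2-3: Δb = 5 m, d̄ = (0.66+0.00)/2 = 0.33, v̄ = (0.243+0.000)/2 = 0.1215 → q = 5×0.33×0.1215 = 0.2005 m³/s
Q = Σ q = 0.3488 m³/s

0.349 m³/s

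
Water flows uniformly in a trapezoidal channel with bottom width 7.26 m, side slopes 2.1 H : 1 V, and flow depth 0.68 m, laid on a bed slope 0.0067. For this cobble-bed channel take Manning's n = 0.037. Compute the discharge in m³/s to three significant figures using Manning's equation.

8.95 m³/s

A = (b + z·y)·y = (7.26 + 2.1×0.68)×0.68 = 5.908 m²
P = b + 2y√(1+z²) = 7.26 + 2×0.68×√(1+2.1²) = 10.42 m
R = A/P = 5.908/10.42 = 0.5668 m
Q = (1/n)·A·R^(2/3)·S^(1/2) = (1/0.037) × 5.908 × 0.5668^(2/3) × 0.0067^(1/2) = 8.951 m³/s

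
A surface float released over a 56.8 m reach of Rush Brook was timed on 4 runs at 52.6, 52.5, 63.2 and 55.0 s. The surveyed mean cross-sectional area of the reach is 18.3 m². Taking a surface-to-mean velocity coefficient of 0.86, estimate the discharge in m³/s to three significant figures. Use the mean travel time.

t̄ = (52.6 + 52.5 + 63.2 + 55.0) / 4 = 55.825 s
v_surface = L / t̄ = 56.8 / 55.825 = 1.017 m/s
v_mean = 0.86 × 1.017 = 0.8750 m/s
Q = A × v_mean = 18.3 × 0.8750 = 16.01 m³/s

16.0 m³/s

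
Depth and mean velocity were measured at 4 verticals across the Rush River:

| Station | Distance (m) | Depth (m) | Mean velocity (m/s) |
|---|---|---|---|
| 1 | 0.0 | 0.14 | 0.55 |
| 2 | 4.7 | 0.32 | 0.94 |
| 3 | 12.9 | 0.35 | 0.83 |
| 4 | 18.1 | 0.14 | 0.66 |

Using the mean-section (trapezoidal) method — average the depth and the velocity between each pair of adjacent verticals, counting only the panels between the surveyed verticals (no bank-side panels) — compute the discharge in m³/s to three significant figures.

4.19 m³/s

Panel 1-2: Δb = 4.7 m, d̄ = (0.14+0.32)/2 = 0.23, v̄ = (0.55+0.94)/2 = 0.745 → q = 4.7×0.23×0.745 = 0.8053 m³/s
Panel 2-3: Δb = 8.2 m, d̄ = (0.32+0.35)/2 = 0.335, v̄ = (0.94+0.83)/2 = 0.885 → q = 8.2×0.335×0.885 = 2.431 m³/s
Panel 3-4: Δb = 5.2 m, d̄ = (0.35+0.14)/2 = 0.245, v̄ = (0.83+0.66)/2 = 0.745 → q = 5.2×0.245×0.745 = 0.9491 m³/s
Q = Σ q = 4.186 m³/s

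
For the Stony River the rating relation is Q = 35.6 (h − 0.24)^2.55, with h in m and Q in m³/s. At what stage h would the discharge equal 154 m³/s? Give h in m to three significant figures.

h − h₀ = (Q/C)^(1/b) = (154/35.6)^(1/2.55) = 1.776 m
h = 0.24 + 1.776 = 2.016 m

2.02 m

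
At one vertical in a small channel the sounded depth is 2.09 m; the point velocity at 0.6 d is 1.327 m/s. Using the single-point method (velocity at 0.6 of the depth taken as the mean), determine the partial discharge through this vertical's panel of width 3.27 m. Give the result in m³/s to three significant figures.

v̄ = v₀.₆ = 1.327 m/s
q = v̄ × d × w = 1.327 × 2.09 × 3.27 = 9.069 m³/s

9.07 m³/s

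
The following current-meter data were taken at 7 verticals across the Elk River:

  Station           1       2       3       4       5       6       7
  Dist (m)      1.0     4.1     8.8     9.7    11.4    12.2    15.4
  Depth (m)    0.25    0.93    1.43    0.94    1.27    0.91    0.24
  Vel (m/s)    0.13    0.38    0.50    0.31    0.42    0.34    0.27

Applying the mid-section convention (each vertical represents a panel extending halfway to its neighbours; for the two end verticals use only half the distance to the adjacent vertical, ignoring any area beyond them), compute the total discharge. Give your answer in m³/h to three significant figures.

w_1 = (4.1 − 1.0)/2 = 1.55 m; q_1 = 0.13 × 0.25 × 1.55 = 0.05038 m³/s
w_2 = (8.8 − 1.0)/2 = 3.9 m; q_2 = 0.38 × 0.93 × 3.9 = 1.378 m³/s
w_3 = (9.7 − 4.1)/2 = 2.8 m; q_3 = 0.50 × 1.43 × 2.8 = 2.002 m³/s
w_4 = (11.4 − 8.8)/2 = 1.3 m; q_4 = 0.31 × 0.94 × 1.3 = 0.3788 m³/s
w_5 = (12.2 − 9.7)/2 = 1.25 m; q_5 = 0.42 × 1.27 × 1.25 = 0.6668 m³/s
w_6 = (15.4 − 11.4)/2 = 2 m; q_6 = 0.34 × 0.91 × 2 = 0.6188 m³/s
w_7 = (15.4 − 12.2)/2 = 1.6 m; q_7 = 0.27 × 0.24 × 1.6 = 0.1037 m³/s
Q = Σ qᵢ = 5.199 m³/s
= 5.199 × 3600 = 18720 m³/h

18700 m³/h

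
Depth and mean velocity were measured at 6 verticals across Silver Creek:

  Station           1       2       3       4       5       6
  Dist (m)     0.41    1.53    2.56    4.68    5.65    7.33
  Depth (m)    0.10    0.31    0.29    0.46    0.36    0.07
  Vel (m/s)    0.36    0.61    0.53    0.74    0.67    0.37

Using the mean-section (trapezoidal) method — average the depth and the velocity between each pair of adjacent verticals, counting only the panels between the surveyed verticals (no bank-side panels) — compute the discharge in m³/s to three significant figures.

1.26 m³/s

Panel 1-2: Δb = 1.12 m, d̄ = (0.10+0.31)/2 = 0.205, v̄ = (0.36+0.61)/2 = 0.485 → q = 1.12×0.205×0.485 = 0.1114 m³/s
Panel 2-3: Δb = 1.03 m, d̄ = (0.31+0.29)/2 = 0.3, v̄ = (0.61+0.53)/2 = 0.57 → q = 1.03×0.3×0.57 = 0.1761 m³/s
Panel 3-4: Δb = 2.12 m, d̄ = (0.29+0.46)/2 = 0.375, v̄ = (0.53+0.74)/2 = 0.635 → q = 2.12×0.375×0.635 = 0.5048 m³/s
Panel 4-5: Δb = 0.97 m, d̄ = (0.46+0.36)/2 = 0.41, v̄ = (0.74+0.67)/2 = 0.705 → q = 0.97×0.41×0.705 = 0.2804 m³/s
Panel 5-6: Δb = 1.68 m, d̄ = (0.36+0.07)/2 = 0.215, v̄ = (0.67+0.37)/2 = 0.52 → q = 1.68×0.215×0.52 = 0.1878 m³/s
Q = Σ q = 1.261 m³/s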